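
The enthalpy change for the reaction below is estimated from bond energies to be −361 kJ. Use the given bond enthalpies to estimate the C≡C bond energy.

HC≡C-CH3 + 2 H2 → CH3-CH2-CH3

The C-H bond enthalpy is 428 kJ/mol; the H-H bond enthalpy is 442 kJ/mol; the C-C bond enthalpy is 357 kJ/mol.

D(C≡C) ≈ 824 kJ/mol

Let D be the C≡C bond energy.
Σ(broken) = 1×D + 1×357 + 4×428 + 2×442 = 2953 + D
Σ(formed) = 2×357 + 8×428 = 4138
ΔH = Σ(broken) − Σ(formed) = (2953 + D) − (4138) = −1185 + D
Setting this equal to −361 kJ gives D = 824 kJ/mol.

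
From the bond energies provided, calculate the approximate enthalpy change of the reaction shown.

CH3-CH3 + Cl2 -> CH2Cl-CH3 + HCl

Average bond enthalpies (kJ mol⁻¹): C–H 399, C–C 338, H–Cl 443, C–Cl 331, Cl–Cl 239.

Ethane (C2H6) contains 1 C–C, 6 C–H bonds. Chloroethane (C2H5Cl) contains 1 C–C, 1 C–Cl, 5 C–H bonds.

Bonds broken (reactants):
  C–C: 1 × 338 = 338
  C–H: 6 × 399 = 2394
  Cl–Cl: 1 × 239 = 239
  Σ(broken) = 2971 kJ
Bonds formed (products):
  C–C: 1 × 338 = 338
  C–Cl: 1 × 331 = 331
  C–H: 5 × 399 = 1995
  H–Cl: 1 × 443 = 443
  Σ(formed) = 3107 kJ
ΔH = Σ(broken) − Σ(formed) = 2971 − 3107 = −136 kJ

ΔH ≈ −136 kJ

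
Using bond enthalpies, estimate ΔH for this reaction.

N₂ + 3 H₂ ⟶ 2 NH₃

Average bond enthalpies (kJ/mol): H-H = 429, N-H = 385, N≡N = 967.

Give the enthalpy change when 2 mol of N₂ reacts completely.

ΔH = −112 kJ

Bonds broken (reactants):
  H-H: 3 × 429 = 1287
  N≡N: 1 × 967 = 967
  Σ(broken) = 2254 kJ
Bonds formed (products):
  N-H: 6 × 385 = 2310
  Σ(formed) = 2310 kJ
ΔH = Σ(broken) − Σ(formed) = 2254 − 2310 = −56 kJ
For 2× the reaction as written: 2 × (−56) = −112 kJ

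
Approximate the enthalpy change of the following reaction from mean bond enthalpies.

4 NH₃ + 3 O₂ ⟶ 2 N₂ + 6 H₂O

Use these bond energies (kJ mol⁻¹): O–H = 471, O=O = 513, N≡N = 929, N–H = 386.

ΔH ≈ −1339 kJ

Bonds broken (reactants):
  N–H: 12 × 386 = 4632
  O=O: 3 × 513 = 1539
  Σ(broken) = 6171 kJ
Bonds formed (products):
  N≡N: 2 × 929 = 1858
  O–H: 12 × 471 = 5652
  Σ(formed) = 7510 kJ
ΔH = Σ(broken) − Σ(formed) = 6171 − 7510 = −1339 kJ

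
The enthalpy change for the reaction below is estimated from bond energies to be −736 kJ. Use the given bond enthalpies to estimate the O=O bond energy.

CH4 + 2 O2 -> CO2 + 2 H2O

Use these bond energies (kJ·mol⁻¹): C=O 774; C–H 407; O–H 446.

D(O=O) ≈ 484 kJ/mol

Let D be the O=O bond energy.
Σ(broken) = 4×407 + 2×D = 1628 + 2D
Σ(formed) = 2×774 + 4×446 = 3332
ΔH = Σ(broken) − Σ(formed) = (1628 + 2D) − (3332) = −1704 + 2D
Setting this equal to −736 kJ gives 2D = 968, so D = 484 kJ/mol.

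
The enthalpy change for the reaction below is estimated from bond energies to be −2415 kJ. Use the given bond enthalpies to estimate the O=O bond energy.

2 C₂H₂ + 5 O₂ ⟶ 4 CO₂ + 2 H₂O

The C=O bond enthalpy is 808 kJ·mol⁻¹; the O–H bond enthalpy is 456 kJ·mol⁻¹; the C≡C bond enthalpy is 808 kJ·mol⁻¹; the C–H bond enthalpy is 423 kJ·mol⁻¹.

Let D be the O=O bond energy.
Σ(broken) = 2×808 + 4×423 + 5×D = 3308 + 5D
Σ(formed) = 8×808 + 4×456 = 8288
ΔH = Σ(broken) − Σ(formed) = (3308 + 5D) − (8288) = −4980 + 5D
Setting this equal to −2415 kJ gives 5D = 2565, so D = 513 kJ/mol.

D(O=O) ≈ 513 kJ/mol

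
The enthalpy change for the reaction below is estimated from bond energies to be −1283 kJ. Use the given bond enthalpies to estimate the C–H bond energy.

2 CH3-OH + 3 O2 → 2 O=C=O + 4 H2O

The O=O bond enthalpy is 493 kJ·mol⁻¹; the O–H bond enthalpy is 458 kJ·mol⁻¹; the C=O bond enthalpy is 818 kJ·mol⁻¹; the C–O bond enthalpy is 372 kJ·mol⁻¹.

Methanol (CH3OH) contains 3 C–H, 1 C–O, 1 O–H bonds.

Let D be the C–H bond energy.
Σ(broken) = 6×D + 2×372 + 2×458 + 3×493 = 3139 + 6D
Σ(formed) = 4×818 + 8×458 = 6936
ΔH = Σ(broken) − Σ(formed) = (3139 + 6D) − (6936) = −3797 + 6D
Setting this equal to −1283 kJ gives 6D = 2514, so D = 419 kJ/mol.

D(C–H) ≈ 419 kJ/mol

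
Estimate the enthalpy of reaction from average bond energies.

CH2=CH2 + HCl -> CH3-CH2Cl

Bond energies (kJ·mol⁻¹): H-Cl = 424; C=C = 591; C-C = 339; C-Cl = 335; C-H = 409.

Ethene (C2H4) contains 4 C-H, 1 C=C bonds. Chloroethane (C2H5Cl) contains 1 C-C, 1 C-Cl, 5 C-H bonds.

ΔH ≈ −68 kJ

Bonds broken (reactants):
  C-H: 4 × 409 = 1636
  C=C: 1 × 591 = 591
  H-Cl: 1 × 424 = 424
  Σ(broken) = 2651 kJ
Bonds formed (products):
  C-C: 1 × 339 = 339
  C-Cl: 1 × 335 = 335
  C-H: 5 × 409 = 2045
  Σ(formed) = 2719 kJ
ΔH = Σ(broken) − Σ(formed) = 2651 − 2719 = −68 kJ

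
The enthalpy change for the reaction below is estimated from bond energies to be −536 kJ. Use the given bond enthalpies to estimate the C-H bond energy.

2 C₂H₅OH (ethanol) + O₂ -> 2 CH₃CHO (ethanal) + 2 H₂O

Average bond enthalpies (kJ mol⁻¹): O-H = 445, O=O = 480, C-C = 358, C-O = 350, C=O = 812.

D(C-H) ≈ 399 kJ/mol

Let D be the C-H bond energy.
Σ(broken) = 2×358 + 10×D + 2×350 + 2×445 + 1×480 = 2786 + 10D
Σ(formed) = 2×358 + 8×D + 2×812 + 4×445 = 4120 + 8D
ΔH = Σ(broken) − Σ(formed) = (2786 + 10D) − (4120 + 8D) = −1334 + 2D
Setting this equal to −536 kJ gives 2D = 798, so D = 399 kJ/mol.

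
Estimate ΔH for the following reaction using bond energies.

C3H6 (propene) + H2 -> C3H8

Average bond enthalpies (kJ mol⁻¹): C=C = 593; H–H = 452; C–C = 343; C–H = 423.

Bonds broken (reactants):
  C–C: 1 × 343 = 343
  C–H: 6 × 423 = 2538
  C=C: 1 × 593 = 593
  H–H: 1 × 452 = 452
  Σ(broken) = 3926 kJ
Bonds formed (products):
  C–C: 2 × 343 = 686
  C–H: 8 × 423 = 3384
  Σ(formed) = 4070 kJ
ΔH = Σ(broken) − Σ(formed) = 3926 − 4070 = −144 kJ

ΔH ≈ −144 kJ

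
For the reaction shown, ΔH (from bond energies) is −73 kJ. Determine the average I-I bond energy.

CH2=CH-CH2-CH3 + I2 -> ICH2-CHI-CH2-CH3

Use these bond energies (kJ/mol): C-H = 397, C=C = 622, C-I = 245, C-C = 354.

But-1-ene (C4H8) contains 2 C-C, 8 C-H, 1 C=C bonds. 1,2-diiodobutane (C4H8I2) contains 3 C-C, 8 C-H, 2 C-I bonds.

D(I-I) ≈ 149 kJ/mol

Let D be the I-I bond energy.
Σ(broken) = 2×354 + 8×397 + 1×622 + 1×D = 4506 + D
Σ(formed) = 3×354 + 8×397 + 2×245 = 4728
ΔH = Σ(broken) − Σ(formed) = (4506 + D) − (4728) = −222 + D
Setting this equal to −73 kJ gives D = 149 kJ/mol.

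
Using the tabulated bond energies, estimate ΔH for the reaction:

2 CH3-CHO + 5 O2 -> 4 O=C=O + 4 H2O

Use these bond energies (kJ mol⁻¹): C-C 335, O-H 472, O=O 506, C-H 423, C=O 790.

Bonds broken (reactants):
  C-C: 2 × 335 = 670
  C-H: 8 × 423 = 3384
  C=O: 2 × 790 = 1580
  O=O: 5 × 506 = 2530
  Σ(broken) = 8164 kJ
Bonds formed (products):
  C=O: 8 × 790 = 6320
  O-H: 8 × 472 = 3776
  Σ(formed) = 10096 kJ
ΔH = Σ(broken) − Σ(formed) = 8164 − 10096 = −1932 kJ

ΔH ≈ −1932 kJ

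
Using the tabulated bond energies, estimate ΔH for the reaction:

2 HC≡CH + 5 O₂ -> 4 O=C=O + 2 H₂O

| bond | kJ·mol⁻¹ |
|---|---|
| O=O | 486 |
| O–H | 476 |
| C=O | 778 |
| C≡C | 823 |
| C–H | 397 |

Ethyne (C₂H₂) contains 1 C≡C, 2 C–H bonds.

Bonds broken (reactants):
  C≡C: 2 × 823 = 1646
  C–H: 4 × 397 = 1588
  O=O: 5 × 486 = 2430
  Σ(broken) = 5664 kJ
Bonds formed (products):
  C=O: 8 × 778 = 6224
  O–H: 4 × 476 = 1904
  Σ(formed) = 8128 kJ
ΔH = Σ(broken) − Σ(formed) = 5664 − 8128 = −2464 kJ

ΔH ≈ −2464 kJ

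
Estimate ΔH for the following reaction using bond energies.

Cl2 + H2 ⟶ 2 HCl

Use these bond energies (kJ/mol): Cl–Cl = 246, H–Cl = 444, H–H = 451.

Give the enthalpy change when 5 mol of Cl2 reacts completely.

Bonds broken (reactants):
  Cl–Cl: 1 × 246 = 246
  H–H: 1 × 451 = 451
  Σ(broken) = 697 kJ
Bonds formed (products):
  H–Cl: 2 × 444 = 888
  Σ(formed) = 888 kJ
ΔH = Σ(broken) − Σ(formed) = 697 − 888 = −191 kJ
For 5× the reaction as written: 5 × (−191) = −955 kJ

ΔH = −955 kJ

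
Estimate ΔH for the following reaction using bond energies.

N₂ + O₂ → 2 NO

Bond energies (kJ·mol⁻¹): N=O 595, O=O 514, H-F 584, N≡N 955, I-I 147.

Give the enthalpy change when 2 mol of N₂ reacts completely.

ΔH = +558 kJ

Bonds broken (reactants):
  N≡N: 1 × 955 = 955
  O=O: 1 × 514 = 514
  Σ(broken) = 1469 kJ
Bonds formed (products):
  N=O: 2 × 595 = 1190
  Σ(formed) = 1190 kJ
ΔH = Σ(broken) − Σ(formed) = 1469 − 1190 = +279 kJ
For 2× the reaction as written: 2 × (+279) = +558 kJ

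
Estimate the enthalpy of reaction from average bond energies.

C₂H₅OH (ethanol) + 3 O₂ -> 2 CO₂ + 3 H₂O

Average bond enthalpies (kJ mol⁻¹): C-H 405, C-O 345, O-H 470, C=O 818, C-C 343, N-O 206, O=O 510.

ΔH ≈ −1379 kJ

Bonds broken (reactants):
  C-C: 1 × 343 = 343
  C-H: 5 × 405 = 2025
  C-O: 1 × 345 = 345
  O-H: 1 × 470 = 470
  O=O: 3 × 510 = 1530
  Σ(broken) = 4713 kJ
Bonds formed (products):
  C=O: 4 × 818 = 3272
  O-H: 6 × 470 = 2820
  Σ(formed) = 6092 kJ
ΔH = Σ(broken) − Σ(formed) = 4713 − 6092 = −1379 kJ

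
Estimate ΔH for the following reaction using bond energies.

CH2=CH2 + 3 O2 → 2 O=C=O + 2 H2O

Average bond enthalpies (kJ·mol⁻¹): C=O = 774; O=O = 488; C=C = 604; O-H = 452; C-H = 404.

Bonds broken (reactants):
  C-H: 4 × 404 = 1616
  C=C: 1 × 604 = 604
  O=O: 3 × 488 = 1464
  Σ(broken) = 3684 kJ
Bonds formed (products):
  C=O: 4 × 774 = 3096
  O-H: 4 × 452 = 1808
  Σ(formed) = 4904 kJ
ΔH = Σ(broken) − Σ(formed) = 3684 − 4904 = −1220 kJ

ΔH ≈ −1220 kJ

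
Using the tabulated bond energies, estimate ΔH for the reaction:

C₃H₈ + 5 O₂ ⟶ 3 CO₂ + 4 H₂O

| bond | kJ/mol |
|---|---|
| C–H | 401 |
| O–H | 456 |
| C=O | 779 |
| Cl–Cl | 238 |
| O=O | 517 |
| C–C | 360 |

ΔH ≈ −1809 kJ

Bonds broken (reactants):
  C–C: 2 × 360 = 720
  C–H: 8 × 401 = 3208
  O=O: 5 × 517 = 2585
  Σ(broken) = 6513 kJ
Bonds formed (products):
  C=O: 6 × 779 = 4674
  O–H: 8 × 456 = 3648
  Σ(formed) = 8322 kJ
ΔH = Σ(broken) − Σ(formed) = 6513 − 8322 = −1809 kJ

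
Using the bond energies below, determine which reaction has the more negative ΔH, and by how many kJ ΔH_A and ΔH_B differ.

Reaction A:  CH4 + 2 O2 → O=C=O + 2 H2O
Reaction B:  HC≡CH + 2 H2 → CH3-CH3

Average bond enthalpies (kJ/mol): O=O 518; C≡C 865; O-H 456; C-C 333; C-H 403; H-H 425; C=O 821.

Reaction A, by 588 kJ

Reaction A:
  Bonds broken (reactants):
    C-H: 4 × 403 = 1612
    O=O: 2 × 518 = 1036
    Σ(broken) = 2648 kJ
  Bonds formed (products):
    C=O: 2 × 821 = 1642
    O-H: 4 × 456 = 1824
    Σ(formed) = 3466 kJ
  ΔH_A = 2648 − 3466 = −818 kJ
Reaction B:
  Bonds broken (reactants):
    C≡C: 1 × 865 = 865
    C-H: 2 × 403 = 806
    H-H: 2 × 425 = 850
    Σ(broken) = 2521 kJ
  Bonds formed (products):
    C-C: 1 × 333 = 333
    C-H: 6 × 403 = 2418
    Σ(formed) = 2751 kJ
  ΔH_B = 2521 − 2751 = −230 kJ
ΔH_A − ΔH_B = −588 kJ, so reaction A has the more negative ΔH; |ΔH_A − ΔH_B| = 588 kJ.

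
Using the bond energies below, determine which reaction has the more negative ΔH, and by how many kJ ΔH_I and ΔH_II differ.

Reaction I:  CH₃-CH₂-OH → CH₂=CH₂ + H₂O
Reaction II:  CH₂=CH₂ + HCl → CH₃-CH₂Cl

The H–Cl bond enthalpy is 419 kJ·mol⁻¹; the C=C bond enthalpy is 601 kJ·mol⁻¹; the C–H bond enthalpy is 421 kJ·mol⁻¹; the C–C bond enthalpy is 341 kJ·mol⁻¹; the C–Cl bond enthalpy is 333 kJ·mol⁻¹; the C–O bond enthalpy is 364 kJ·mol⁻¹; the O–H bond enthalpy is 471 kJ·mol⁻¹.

Reaction II, by 129 kJ

Reaction I:
  Bonds broken (reactants):
    C–C: 1 × 341 = 341
    C–H: 5 × 421 = 2105
    C–O: 1 × 364 = 364
    O–H: 1 × 471 = 471
    Σ(broken) = 3281 kJ
  Bonds formed (products):
    C–H: 4 × 421 = 1684
    C=C: 1 × 601 = 601
    O–H: 2 × 471 = 942
    Σ(formed) = 3227 kJ
  ΔH_I = 3281 − 3227 = +54 kJ
Reaction II:
  Bonds broken (reactants):
    C–H: 4 × 421 = 1684
    C=C: 1 × 601 = 601
    H–Cl: 1 × 419 = 419
    Σ(broken) = 2704 kJ
  Bonds formed (products):
    C–C: 1 × 341 = 341
    C–Cl: 1 × 333 = 333
    C–H: 5 × 421 = 2105
    Σ(formed) = 2779 kJ
  ΔH_II = 2704 − 2779 = −75 kJ
ΔH_I − ΔH_II = +129 kJ, so reaction II has the more negative ΔH; |ΔH_I − ΔH_II| = 129 kJ.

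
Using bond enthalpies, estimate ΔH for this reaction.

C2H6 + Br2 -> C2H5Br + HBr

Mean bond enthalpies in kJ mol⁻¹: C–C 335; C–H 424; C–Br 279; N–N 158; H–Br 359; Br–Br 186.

Bonds broken (reactants):
  Br–Br: 1 × 186 = 186
  C–C: 1 × 335 = 335
  C–H: 6 × 424 = 2544
  Σ(broken) = 3065 kJ
Bonds formed (products):
  C–Br: 1 × 279 = 279
  C–C: 1 × 335 = 335
  C–H: 5 × 424 = 2120
  H–Br: 1 × 359 = 359
  Σ(formed) = 3093 kJ
ΔH = Σ(broken) − Σ(formed) = 3065 − 3093 = −28 kJ

ΔH ≈ −28 kJ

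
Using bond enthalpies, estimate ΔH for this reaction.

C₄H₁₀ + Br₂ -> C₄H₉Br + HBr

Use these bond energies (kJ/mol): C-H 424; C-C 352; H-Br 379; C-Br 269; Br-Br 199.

Bonds broken (reactants):
  Br-Br: 1 × 199 = 199
  C-C: 3 × 352 = 1056
  C-H: 10 × 424 = 4240
  Σ(broken) = 5495 kJ
Bonds formed (products):
  C-Br: 1 × 269 = 269
  C-C: 3 × 352 = 1056
  C-H: 9 × 424 = 3816
  H-Br: 1 × 379 = 379
  Σ(formed) = 5520 kJ
ΔH = Σ(broken) − Σ(formed) = 5495 − 5520 = −25 kJ

ΔH ≈ −25 kJ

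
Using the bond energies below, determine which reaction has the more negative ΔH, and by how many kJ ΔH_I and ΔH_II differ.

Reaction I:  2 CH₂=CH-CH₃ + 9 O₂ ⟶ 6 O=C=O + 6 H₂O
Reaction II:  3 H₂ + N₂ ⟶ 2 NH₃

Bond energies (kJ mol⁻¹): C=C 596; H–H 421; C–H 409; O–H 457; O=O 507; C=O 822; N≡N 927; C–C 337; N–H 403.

Reaction I:
  Bonds broken (reactants):
    C–C: 2 × 337 = 674
    C–H: 12 × 409 = 4908
    C=C: 2 × 596 = 1192
    O=O: 9 × 507 = 4563
    Σ(broken) = 11337 kJ
  Bonds formed (products):
    C=O: 12 × 822 = 9864
    O–H: 12 × 457 = 5484
    Σ(formed) = 15348 kJ
  ΔH_I = 11337 − 15348 = −4011 kJ
Reaction II:
  Bonds broken (reactants):
    H–H: 3 × 421 = 1263
    N≡N: 1 × 927 = 927
    Σ(broken) = 2190 kJ
  Bonds formed (products):
    N–H: 6 × 403 = 2418
    Σ(formed) = 2418 kJ
  ΔH_II = 2190 − 2418 = −228 kJ
ΔH_I − ΔH_II = −3783 kJ, so reaction I has the more negative ΔH; |ΔH_I − ΔH_II| = 3783 kJ.

Reaction I, by 3783 kJ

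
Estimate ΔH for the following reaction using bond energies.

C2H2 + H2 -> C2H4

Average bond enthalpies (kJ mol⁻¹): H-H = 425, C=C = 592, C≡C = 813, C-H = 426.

Bonds broken (reactants):
  C≡C: 1 × 813 = 813
  C-H: 2 × 426 = 852
  H-H: 1 × 425 = 425
  Σ(broken) = 2090 kJ
Bonds formed (products):
  C-H: 4 × 426 = 1704
  C=C: 1 × 592 = 592
  Σ(formed) = 2296 kJ
ΔH = Σ(broken) − Σ(formed) = 2090 − 2296 = −206 kJ

ΔH ≈ −206 kJ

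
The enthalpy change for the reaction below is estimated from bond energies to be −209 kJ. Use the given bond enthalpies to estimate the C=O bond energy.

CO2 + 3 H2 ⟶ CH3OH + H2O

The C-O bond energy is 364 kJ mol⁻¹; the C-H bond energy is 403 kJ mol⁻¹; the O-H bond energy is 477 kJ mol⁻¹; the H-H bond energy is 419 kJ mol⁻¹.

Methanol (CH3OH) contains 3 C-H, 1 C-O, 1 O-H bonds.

Let D be the C=O bond energy.
Σ(broken) = 2×D + 3×419 = 1257 + 2D
Σ(formed) = 3×403 + 1×364 + 3×477 = 3004
ΔH = Σ(broken) − Σ(formed) = (1257 + 2D) − (3004) = −1747 + 2D
Setting this equal to −209 kJ gives 2D = 1538, so D = 769 kJ/mol.

D(C=O) ≈ 769 kJ/mol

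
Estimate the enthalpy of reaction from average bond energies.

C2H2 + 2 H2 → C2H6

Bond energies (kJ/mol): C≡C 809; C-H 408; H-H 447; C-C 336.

Bonds broken (reactants):
  C≡C: 1 × 809 = 809
  C-H: 2 × 408 = 816
  H-H: 2 × 447 = 894
  Σ(broken) = 2519 kJ
Bonds formed (products):
  C-C: 1 × 336 = 336
  C-H: 6 × 408 = 2448
  Σ(formed) = 2784 kJ
ΔH = Σ(broken) − Σ(formed) = 2519 − 2784 = −265 kJ

ΔH ≈ −265 kJ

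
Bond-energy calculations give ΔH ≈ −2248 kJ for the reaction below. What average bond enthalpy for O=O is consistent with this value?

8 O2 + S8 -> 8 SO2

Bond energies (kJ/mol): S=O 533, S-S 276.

Let D be the O=O bond energy.
Σ(broken) = 8×D + 8×276 = 2208 + 8D
Σ(formed) = 16×533 = 8528
ΔH = Σ(broken) − Σ(formed) = (2208 + 8D) − (8528) = −6320 + 8D
Setting this equal to −2248 kJ gives 8D = 4072, so D = 509 kJ/mol.

D(O=O) ≈ 509 kJ/mol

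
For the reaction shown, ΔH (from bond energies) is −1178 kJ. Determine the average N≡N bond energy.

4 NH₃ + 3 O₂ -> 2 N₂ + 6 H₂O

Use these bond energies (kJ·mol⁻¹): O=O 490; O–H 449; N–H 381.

Let D be the N≡N bond energy.
Σ(broken) = 12×381 + 3×490 = 6042
Σ(formed) = 2×D + 12×449 = 5388 + 2D
ΔH = Σ(broken) − Σ(formed) = (6042) − (5388 + 2D) = +654 − 2D
Setting this equal to −1178 kJ gives 2D = 1832, so D = 916 kJ/mol.

D(N≡N) ≈ 916 kJ/mol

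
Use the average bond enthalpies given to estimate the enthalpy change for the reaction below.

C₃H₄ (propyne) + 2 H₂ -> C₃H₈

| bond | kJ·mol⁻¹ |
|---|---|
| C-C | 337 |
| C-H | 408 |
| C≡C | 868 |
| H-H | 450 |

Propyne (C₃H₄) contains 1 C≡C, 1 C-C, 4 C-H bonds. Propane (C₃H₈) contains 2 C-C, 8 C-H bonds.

Bonds broken (reactants):
  C≡C: 1 × 868 = 868
  C-C: 1 × 337 = 337
  C-H: 4 × 408 = 1632
  H-H: 2 × 450 = 900
  Σ(broken) = 3737 kJ
Bonds formed (products):
  C-C: 2 × 337 = 674
  C-H: 8 × 408 = 3264
  Σ(formed) = 3938 kJ
ΔH = Σ(broken) − Σ(formed) = 3737 − 3938 = −201 kJ

ΔH ≈ −201 kJ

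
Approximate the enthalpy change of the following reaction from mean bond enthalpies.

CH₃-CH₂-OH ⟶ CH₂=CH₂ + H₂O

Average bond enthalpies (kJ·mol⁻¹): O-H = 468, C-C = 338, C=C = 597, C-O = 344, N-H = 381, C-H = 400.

ΔH ≈ +17 kJ

Bonds broken (reactants):
  C-C: 1 × 338 = 338
  C-H: 5 × 400 = 2000
  C-O: 1 × 344 = 344
  O-H: 1 × 468 = 468
  Σ(broken) = 3150 kJ
Bonds formed (products):
  C-H: 4 × 400 = 1600
  C=C: 1 × 597 = 597
  O-H: 2 × 468 = 936
  Σ(formed) = 3133 kJ
ΔH = Σ(broken) − Σ(formed) = 3150 − 3133 = +17 kJ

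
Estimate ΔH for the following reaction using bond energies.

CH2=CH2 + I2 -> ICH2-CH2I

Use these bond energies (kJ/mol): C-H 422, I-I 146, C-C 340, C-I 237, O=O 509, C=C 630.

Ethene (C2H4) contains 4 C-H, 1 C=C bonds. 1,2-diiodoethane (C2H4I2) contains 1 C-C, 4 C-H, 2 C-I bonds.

ΔH ≈ −38 kJ

Bonds broken (reactants):
  C-H: 4 × 422 = 1688
  C=C: 1 × 630 = 630
  I-I: 1 × 146 = 146
  Σ(broken) = 2464 kJ
Bonds formed (products):
  C-C: 1 × 340 = 340
  C-H: 4 × 422 = 1688
  C-I: 2 × 237 = 474
  Σ(formed) = 2502 kJ
ΔH = Σ(broken) − Σ(formed) = 2464 − 2502 = −38 kJ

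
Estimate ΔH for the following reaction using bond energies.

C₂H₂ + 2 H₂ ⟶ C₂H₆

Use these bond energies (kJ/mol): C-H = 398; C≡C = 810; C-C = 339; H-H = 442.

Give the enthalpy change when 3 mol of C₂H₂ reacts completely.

ΔH = −711 kJ

Bonds broken (reactants):
  C≡C: 1 × 810 = 810
  C-H: 2 × 398 = 796
  H-H: 2 × 442 = 884
  Σ(broken) = 2490 kJ
Bonds formed (products):
  C-C: 1 × 339 = 339
  C-H: 6 × 398 = 2388
  Σ(formed) = 2727 kJ
ΔH = Σ(broken) − Σ(formed) = 2490 − 2727 = −237 kJ
For 3× the reaction as written: 3 × (−237) = −711 kJ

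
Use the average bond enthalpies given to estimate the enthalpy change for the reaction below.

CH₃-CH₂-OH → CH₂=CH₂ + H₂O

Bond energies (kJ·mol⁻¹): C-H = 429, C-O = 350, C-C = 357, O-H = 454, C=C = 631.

ΔH ≈ +51 kJ

Bonds broken (reactants):
  C-C: 1 × 357 = 357
  C-H: 5 × 429 = 2145
  C-O: 1 × 350 = 350
  O-H: 1 × 454 = 454
  Σ(broken) = 3306 kJ
Bonds formed (products):
  C-H: 4 × 429 = 1716
  C=C: 1 × 631 = 631
  O-H: 2 × 454 = 908
  Σ(formed) = 3255 kJ
ΔH = Σ(broken) − Σ(formed) = 3306 − 3255 = +51 kJ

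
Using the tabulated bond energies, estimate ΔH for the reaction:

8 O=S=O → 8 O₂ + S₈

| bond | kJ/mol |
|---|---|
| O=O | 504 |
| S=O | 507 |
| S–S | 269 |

ΔH ≈ +1928 kJ

Bonds broken (reactants):
  S=O: 16 × 507 = 8112
  Σ(broken) = 8112 kJ
Bonds formed (products):
  O=O: 8 × 504 = 4032
  S–S: 8 × 269 = 2152
  Σ(formed) = 6184 kJ
ΔH = Σ(broken) − Σ(formed) = 8112 − 6184 = +1928 kJ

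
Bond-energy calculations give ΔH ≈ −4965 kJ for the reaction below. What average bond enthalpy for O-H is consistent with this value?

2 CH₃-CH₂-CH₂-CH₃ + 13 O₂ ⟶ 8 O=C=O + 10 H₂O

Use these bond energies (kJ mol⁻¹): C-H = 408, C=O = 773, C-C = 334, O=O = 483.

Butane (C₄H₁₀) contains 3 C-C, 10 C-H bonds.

D(O-H) ≈ 452 kJ/mol

Let D be the O-H bond energy.
Σ(broken) = 6×334 + 20×408 + 13×483 = 16443
Σ(formed) = 16×773 + 20×D = 12368 + 20D
ΔH = Σ(broken) − Σ(formed) = (16443) − (12368 + 20D) = +4075 − 20D
Setting this equal to −4965 kJ gives 20D = 9040, so D = 452 kJ/mol.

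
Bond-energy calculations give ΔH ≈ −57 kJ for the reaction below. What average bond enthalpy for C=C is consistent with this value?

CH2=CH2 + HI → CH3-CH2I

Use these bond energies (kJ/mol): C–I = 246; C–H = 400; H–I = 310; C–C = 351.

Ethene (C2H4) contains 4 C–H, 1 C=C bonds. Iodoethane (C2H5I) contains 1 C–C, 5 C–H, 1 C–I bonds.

D(C=C) ≈ 630 kJ/mol

Let D be the C=C bond energy.
Σ(broken) = 4×400 + 1×D + 1×310 = 1910 + D
Σ(formed) = 1×351 + 5×400 + 1×246 = 2597
ΔH = Σ(broken) − Σ(formed) = (1910 + D) − (2597) = −687 + D
Setting this equal to −57 kJ gives D = 630 kJ/mol.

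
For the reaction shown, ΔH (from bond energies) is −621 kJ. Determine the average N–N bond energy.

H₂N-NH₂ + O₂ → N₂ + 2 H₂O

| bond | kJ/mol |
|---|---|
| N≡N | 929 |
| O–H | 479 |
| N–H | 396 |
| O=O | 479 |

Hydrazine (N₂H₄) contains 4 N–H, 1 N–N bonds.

D(N–N) ≈ 161 kJ/mol

Let D be the N–N bond energy.
Σ(broken) = 4×396 + 1×D + 1×479 = 2063 + D
Σ(formed) = 1×929 + 4×479 = 2845
ΔH = Σ(broken) − Σ(formed) = (2063 + D) − (2845) = −782 + D
Setting this equal to −621 kJ gives D = 161 kJ/mol.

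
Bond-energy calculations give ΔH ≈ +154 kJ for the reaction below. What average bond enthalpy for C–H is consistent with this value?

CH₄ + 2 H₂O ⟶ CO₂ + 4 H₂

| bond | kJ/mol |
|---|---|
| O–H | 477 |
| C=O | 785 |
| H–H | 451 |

D(C–H) ≈ 405 kJ/mol

Let D be the C–H bond energy.
Σ(broken) = 4×D + 4×477 = 1908 + 4D
Σ(formed) = 2×785 + 4×451 = 3374
ΔH = Σ(broken) − Σ(formed) = (1908 + 4D) − (3374) = −1466 + 4D
Setting this equal to +154 kJ gives 4D = 1620, so D = 405 kJ/mol.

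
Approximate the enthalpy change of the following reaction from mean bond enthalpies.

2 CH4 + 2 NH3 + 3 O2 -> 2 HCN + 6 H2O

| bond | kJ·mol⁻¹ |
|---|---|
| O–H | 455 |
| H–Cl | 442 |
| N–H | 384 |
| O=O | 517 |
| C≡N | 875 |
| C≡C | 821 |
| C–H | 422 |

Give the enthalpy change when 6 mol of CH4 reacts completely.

Bonds broken (reactants):
  C–H: 8 × 422 = 3376
  N–H: 6 × 384 = 2304
  O=O: 3 × 517 = 1551
  Σ(broken) = 7231 kJ
Bonds formed (products):
  C≡N: 2 × 875 = 1750
  C–H: 2 × 422 = 844
  O–H: 12 × 455 = 5460
  Σ(formed) = 8054 kJ
ΔH = Σ(broken) − Σ(formed) = 7231 − 8054 = −823 kJ
For 3× the reaction as written: 3 × (−823) = −2469 kJ

ΔH = −2469 kJ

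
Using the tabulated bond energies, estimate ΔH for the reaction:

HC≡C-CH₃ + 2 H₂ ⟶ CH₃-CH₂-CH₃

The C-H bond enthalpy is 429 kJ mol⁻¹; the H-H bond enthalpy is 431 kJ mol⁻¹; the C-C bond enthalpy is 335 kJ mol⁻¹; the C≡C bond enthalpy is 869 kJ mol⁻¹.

ΔH ≈ −320 kJ

Bonds broken (reactants):
  C≡C: 1 × 869 = 869
  C-C: 1 × 335 = 335
  C-H: 4 × 429 = 1716
  H-H: 2 × 431 = 862
  Σ(broken) = 3782 kJ
Bonds formed (products):
  C-C: 2 × 335 = 670
  C-H: 8 × 429 = 3432
  Σ(formed) = 4102 kJ
ΔH = Σ(broken) − Σ(formed) = 3782 − 4102 = −320 kJ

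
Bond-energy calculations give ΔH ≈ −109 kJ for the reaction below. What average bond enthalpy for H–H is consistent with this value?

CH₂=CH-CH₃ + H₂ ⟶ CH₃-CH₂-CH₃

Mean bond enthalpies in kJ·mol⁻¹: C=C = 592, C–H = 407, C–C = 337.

D(H–H) ≈ 450 kJ/mol

Let D be the H–H bond energy.
Σ(broken) = 1×337 + 6×407 + 1×592 + 1×D = 3371 + D
Σ(formed) = 2×337 + 8×407 = 3930
ΔH = Σ(broken) − Σ(formed) = (3371 + D) − (3930) = −559 + D
Setting this equal to −109 kJ gives D = 450 kJ/mol.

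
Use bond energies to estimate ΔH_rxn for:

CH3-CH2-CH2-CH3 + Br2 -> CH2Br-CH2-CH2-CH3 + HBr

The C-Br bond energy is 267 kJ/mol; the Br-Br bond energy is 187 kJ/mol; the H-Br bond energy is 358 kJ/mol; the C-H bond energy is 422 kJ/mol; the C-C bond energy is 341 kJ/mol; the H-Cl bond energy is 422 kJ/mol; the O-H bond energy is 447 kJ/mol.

Bonds broken (reactants):
  Br-Br: 1 × 187 = 187
  C-C: 3 × 341 = 1023
  C-H: 10 × 422 = 4220
  Σ(broken) = 5430 kJ
Bonds formed (products):
  C-Br: 1 × 267 = 267
  C-C: 3 × 341 = 1023
  C-H: 9 × 422 = 3798
  H-Br: 1 × 358 = 358
  Σ(formed) = 5446 kJ
ΔH = Σ(broken) − Σ(formed) = 5430 − 5446 = −16 kJ

ΔH ≈ −16 kJ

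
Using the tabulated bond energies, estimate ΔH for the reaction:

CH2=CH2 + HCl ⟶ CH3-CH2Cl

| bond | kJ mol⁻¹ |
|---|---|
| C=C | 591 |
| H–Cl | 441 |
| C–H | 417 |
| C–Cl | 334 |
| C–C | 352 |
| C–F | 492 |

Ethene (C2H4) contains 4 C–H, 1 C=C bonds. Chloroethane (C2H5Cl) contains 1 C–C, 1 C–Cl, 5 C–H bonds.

ΔH ≈ −71 kJ

Bonds broken (reactants):
  C–H: 4 × 417 = 1668
  C=C: 1 × 591 = 591
  H–Cl: 1 × 441 = 441
  Σ(broken) = 2700 kJ
Bonds formed (products):
  C–C: 1 × 352 = 352
  C–Cl: 1 × 334 = 334
  C–H: 5 × 417 = 2085
  Σ(formed) = 2771 kJ
ΔH = Σ(broken) − Σ(formed) = 2700 − 2771 = −71 kJ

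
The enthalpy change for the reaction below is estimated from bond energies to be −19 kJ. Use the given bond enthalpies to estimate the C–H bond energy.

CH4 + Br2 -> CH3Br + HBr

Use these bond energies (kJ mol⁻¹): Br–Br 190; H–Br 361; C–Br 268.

Let D be the C–H bond energy.
Σ(broken) = 1×190 + 4×D = 190 + 4D
Σ(formed) = 1×268 + 3×D + 1×361 = 629 + 3D
ΔH = Σ(broken) − Σ(formed) = (190 + 4D) − (629 + 3D) = −439 + D
Setting this equal to −19 kJ gives D = 420 kJ/mol.

D(C–H) ≈ 420 kJ/mol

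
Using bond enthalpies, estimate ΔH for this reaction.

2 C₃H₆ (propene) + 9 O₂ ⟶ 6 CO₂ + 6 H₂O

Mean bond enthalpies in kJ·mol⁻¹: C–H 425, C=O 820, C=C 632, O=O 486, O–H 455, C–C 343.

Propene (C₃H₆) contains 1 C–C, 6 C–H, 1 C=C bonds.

ΔH ≈ −3876 kJ

Bonds broken (reactants):
  C–C: 2 × 343 = 686
  C–H: 12 × 425 = 5100
  C=C: 2 × 632 = 1264
  O=O: 9 × 486 = 4374
  Σ(broken) = 11424 kJ
Bonds formed (products):
  C=O: 12 × 820 = 9840
  O–H: 12 × 455 = 5460
  Σ(formed) = 15300 kJ
ΔH = Σ(broken) − Σ(formed) = 11424 − 15300 = −3876 kJ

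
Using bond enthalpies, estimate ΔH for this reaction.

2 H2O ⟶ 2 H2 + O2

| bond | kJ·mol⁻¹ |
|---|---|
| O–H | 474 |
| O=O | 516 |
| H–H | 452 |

ΔH ≈ +476 kJ

Bonds broken (reactants):
  O–H: 4 × 474 = 1896
  Σ(broken) = 1896 kJ
Bonds formed (products):
  H–H: 2 × 452 = 904
  O=O: 1 × 516 = 516
  Σ(formed) = 1420 kJ
ΔH = Σ(broken) − Σ(formed) = 1896 − 1420 = +476 kJ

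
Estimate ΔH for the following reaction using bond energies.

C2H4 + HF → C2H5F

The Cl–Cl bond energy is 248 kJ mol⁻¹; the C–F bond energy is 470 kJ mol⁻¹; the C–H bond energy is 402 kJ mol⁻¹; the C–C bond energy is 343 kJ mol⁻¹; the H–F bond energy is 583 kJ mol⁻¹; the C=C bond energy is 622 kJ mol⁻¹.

ΔH ≈ −10 kJ

Bonds broken (reactants):
  C–H: 4 × 402 = 1608
  C=C: 1 × 622 = 622
  H–F: 1 × 583 = 583
  Σ(broken) = 2813 kJ
Bonds formed (products):
  C–C: 1 × 343 = 343
  C–F: 1 × 470 = 470
  C–H: 5 × 402 = 2010
  Σ(formed) = 2823 kJ
ΔH = Σ(broken) − Σ(formed) = 2813 − 2823 = −10 kJ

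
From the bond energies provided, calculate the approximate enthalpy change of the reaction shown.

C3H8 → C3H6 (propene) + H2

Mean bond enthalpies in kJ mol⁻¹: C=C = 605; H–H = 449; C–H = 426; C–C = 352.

ΔH ≈ +150 kJ

Bonds broken (reactants):
  C–C: 2 × 352 = 704
  C–H: 8 × 426 = 3408
  Σ(broken) = 4112 kJ
Bonds formed (products):
  C–C: 1 × 352 = 352
  C–H: 6 × 426 = 2556
  C=C: 1 × 605 = 605
  H–H: 1 × 449 = 449
  Σ(formed) = 3962 kJ
ΔH = Σ(broken) − Σ(formed) = 4112 − 3962 = +150 kJ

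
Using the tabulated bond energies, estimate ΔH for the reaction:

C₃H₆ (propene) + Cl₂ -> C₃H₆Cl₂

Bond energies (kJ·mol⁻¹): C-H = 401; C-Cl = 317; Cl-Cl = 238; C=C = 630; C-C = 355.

Bonds broken (reactants):
  C-C: 1 × 355 = 355
  C-H: 6 × 401 = 2406
  C=C: 1 × 630 = 630
  Cl-Cl: 1 × 238 = 238
  Σ(broken) = 3629 kJ
Bonds formed (products):
  C-C: 2 × 355 = 710
  C-Cl: 2 × 317 = 634
  C-H: 6 × 401 = 2406
  Σ(formed) = 3750 kJ
ΔH = Σ(broken) − Σ(formed) = 3629 − 3750 = −121 kJ

ΔH ≈ −121 kJ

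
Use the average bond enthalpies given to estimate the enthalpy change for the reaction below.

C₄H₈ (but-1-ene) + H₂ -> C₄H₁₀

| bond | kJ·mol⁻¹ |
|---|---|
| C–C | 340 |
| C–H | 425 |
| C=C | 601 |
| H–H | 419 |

Bonds broken (reactants):
  C–C: 2 × 340 = 680
  C–H: 8 × 425 = 3400
  C=C: 1 × 601 = 601
  H–H: 1 × 419 = 419
  Σ(broken) = 5100 kJ
Bonds formed (products):
  C–C: 3 × 340 = 1020
  C–H: 10 × 425 = 4250
  Σ(formed) = 5270 kJ
ΔH = Σ(broken) − Σ(formed) = 5100 − 5270 = −170 kJ

ΔH ≈ −170 kJ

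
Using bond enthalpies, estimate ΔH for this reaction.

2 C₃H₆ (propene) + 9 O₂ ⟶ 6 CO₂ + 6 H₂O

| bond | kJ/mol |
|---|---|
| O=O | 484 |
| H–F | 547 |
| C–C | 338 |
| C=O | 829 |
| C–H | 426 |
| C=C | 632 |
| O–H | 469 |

Bonds broken (reactants):
  C–C: 2 × 338 = 676
  C–H: 12 × 426 = 5112
  C=C: 2 × 632 = 1264
  O=O: 9 × 484 = 4356
  Σ(broken) = 11408 kJ
Bonds formed (products):
  C=O: 12 × 829 = 9948
  O–H: 12 × 469 = 5628
  Σ(formed) = 15576 kJ
ΔH = Σ(broken) − Σ(formed) = 11408 − 15576 = −4168 kJ

ΔH ≈ −4168 kJ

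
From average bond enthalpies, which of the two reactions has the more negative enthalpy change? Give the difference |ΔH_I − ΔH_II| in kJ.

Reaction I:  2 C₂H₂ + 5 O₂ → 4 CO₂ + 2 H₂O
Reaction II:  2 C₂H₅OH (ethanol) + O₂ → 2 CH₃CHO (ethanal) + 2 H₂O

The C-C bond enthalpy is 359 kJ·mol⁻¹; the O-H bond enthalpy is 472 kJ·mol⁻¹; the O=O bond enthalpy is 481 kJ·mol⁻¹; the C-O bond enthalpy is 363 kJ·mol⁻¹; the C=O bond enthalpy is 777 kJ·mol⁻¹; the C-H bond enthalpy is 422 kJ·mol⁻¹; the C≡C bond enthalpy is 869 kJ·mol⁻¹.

Reaction I, by 1826 kJ

Reaction I:
  Bonds broken (reactants):
    C≡C: 2 × 869 = 1738
    C-H: 4 × 422 = 1688
    O=O: 5 × 481 = 2405
    Σ(broken) = 5831 kJ
  Bonds formed (products):
    C=O: 8 × 777 = 6216
    O-H: 4 × 472 = 1888
    Σ(formed) = 8104 kJ
  ΔH_I = 5831 − 8104 = −2273 kJ
Reaction II:
  Bonds broken (reactants):
    C-C: 2 × 359 = 718
    C-H: 10 × 422 = 4220
    C-O: 2 × 363 = 726
    O-H: 2 × 472 = 944
    O=O: 1 × 481 = 481
    Σ(broken) = 7089 kJ
  Bonds formed (products):
    C-C: 2 × 359 = 718
    C-H: 8 × 422 = 3376
    C=O: 2 × 777 = 1554
    O-H: 4 × 472 = 1888
    Σ(formed) = 7536 kJ
  ΔH_II = 7089 − 7536 = −447 kJ
ΔH_I − ΔH_II = −1826 kJ, so reaction I has the more negative ΔH; |ΔH_I − ΔH_II| = 1826 kJ.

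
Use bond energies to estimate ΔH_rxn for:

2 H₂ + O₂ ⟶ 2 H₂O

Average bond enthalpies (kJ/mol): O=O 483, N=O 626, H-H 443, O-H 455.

ΔH ≈ −451 kJ

Bonds broken (reactants):
  H-H: 2 × 443 = 886
  O=O: 1 × 483 = 483
  Σ(broken) = 1369 kJ
Bonds formed (products):
  O-H: 4 × 455 = 1820
  Σ(formed) = 1820 kJ
ΔH = Σ(broken) − Σ(formed) = 1369 − 1820 = −451 kJ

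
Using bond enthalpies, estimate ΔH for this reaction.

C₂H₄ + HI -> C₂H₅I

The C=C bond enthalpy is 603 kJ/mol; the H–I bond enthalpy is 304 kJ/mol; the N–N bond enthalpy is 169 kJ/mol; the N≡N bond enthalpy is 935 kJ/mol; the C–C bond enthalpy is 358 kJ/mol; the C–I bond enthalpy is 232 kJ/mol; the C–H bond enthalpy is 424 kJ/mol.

ΔH ≈ −107 kJ

Bonds broken (reactants):
  C–H: 4 × 424 = 1696
  C=C: 1 × 603 = 603
  H–I: 1 × 304 = 304
  Σ(broken) = 2603 kJ
Bonds formed (products):
  C–C: 1 × 358 = 358
  C–H: 5 × 424 = 2120
  C–I: 1 × 232 = 232
  Σ(formed) = 2710 kJ
ΔH = Σ(broken) − Σ(formed) = 2603 − 2710 = −107 kJ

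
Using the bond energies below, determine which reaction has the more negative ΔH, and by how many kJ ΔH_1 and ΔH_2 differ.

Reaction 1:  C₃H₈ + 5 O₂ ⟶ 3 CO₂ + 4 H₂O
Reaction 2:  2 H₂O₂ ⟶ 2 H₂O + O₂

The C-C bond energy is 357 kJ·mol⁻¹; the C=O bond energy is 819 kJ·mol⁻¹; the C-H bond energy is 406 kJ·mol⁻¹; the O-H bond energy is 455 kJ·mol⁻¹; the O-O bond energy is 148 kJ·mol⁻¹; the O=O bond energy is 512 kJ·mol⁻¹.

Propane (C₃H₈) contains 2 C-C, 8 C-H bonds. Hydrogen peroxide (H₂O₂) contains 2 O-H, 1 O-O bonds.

Reaction 1, by 1816 kJ

Reaction 1:
  Bonds broken (reactants):
    C-C: 2 × 357 = 714
    C-H: 8 × 406 = 3248
    O=O: 5 × 512 = 2560
    Σ(broken) = 6522 kJ
  Bonds formed (products):
    C=O: 6 × 819 = 4914
    O-H: 8 × 455 = 3640
    Σ(formed) = 8554 kJ
  ΔH_1 = 6522 − 8554 = −2032 kJ
Reaction 2:
  Bonds broken (reactants):
    O-H: 4 × 455 = 1820
    O-O: 2 × 148 = 296
    Σ(broken) = 2116 kJ
  Bonds formed (products):
    O-H: 4 × 455 = 1820
    O=O: 1 × 512 = 512
    Σ(formed) = 2332 kJ
  ΔH_2 = 2116 − 2332 = −216 kJ
ΔH_1 − ΔH_2 = −1816 kJ, so reaction 1 has the more negative ΔH; |ΔH_1 − ΔH_2| = 1816 kJ.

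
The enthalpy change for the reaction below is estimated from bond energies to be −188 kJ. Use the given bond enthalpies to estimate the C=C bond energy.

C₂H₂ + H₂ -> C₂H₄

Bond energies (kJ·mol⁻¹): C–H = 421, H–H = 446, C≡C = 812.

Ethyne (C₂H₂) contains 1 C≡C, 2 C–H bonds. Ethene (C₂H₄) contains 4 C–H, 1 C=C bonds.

Let D be the C=C bond energy.
Σ(broken) = 1×812 + 2×421 + 1×446 = 2100
Σ(formed) = 4×421 + 1×D = 1684 + D
ΔH = Σ(broken) − Σ(formed) = (2100) − (1684 + D) = +416 − D
Setting this equal to −188 kJ gives D = 604 kJ/mol.

D(C=C) ≈ 604 kJ/mol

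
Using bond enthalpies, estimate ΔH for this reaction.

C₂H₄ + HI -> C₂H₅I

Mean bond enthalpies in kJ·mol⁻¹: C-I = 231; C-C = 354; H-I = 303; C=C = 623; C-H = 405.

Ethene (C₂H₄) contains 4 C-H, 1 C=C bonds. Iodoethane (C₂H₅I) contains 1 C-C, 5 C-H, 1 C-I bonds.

ΔH ≈ −64 kJ

Bonds broken (reactants):
  C-H: 4 × 405 = 1620
  C=C: 1 × 623 = 623
  H-I: 1 × 303 = 303
  Σ(broken) = 2546 kJ
Bonds formed (products):
  C-C: 1 × 354 = 354
  C-H: 5 × 405 = 2025
  C-I: 1 × 231 = 231
  Σ(formed) = 2610 kJ
ΔH = Σ(broken) − Σ(formed) = 2546 − 2610 = −64 kJ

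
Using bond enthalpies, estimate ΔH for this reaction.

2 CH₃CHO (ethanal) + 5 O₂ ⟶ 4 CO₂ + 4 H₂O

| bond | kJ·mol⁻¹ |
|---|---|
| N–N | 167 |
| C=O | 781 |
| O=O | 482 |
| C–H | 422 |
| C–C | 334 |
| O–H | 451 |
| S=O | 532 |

ΔH ≈ −1840 kJ

Bonds broken (reactants):
  C–C: 2 × 334 = 668
  C–H: 8 × 422 = 3376
  C=O: 2 × 781 = 1562
  O=O: 5 × 482 = 2410
  Σ(broken) = 8016 kJ
Bonds formed (products):
  C=O: 8 × 781 = 6248
  O–H: 8 × 451 = 3608
  Σ(formed) = 9856 kJ
ΔH = Σ(broken) − Σ(formed) = 8016 − 9856 = −1840 kJ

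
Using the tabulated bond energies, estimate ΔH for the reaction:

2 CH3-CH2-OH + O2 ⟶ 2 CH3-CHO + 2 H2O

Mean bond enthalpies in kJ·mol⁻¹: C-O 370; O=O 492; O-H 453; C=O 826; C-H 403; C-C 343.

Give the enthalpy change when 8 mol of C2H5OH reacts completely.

Bonds broken (reactants):
  C-C: 2 × 343 = 686
  C-H: 10 × 403 = 4030
  C-O: 2 × 370 = 740
  O-H: 2 × 453 = 906
  O=O: 1 × 492 = 492
  Σ(broken) = 6854 kJ
Bonds formed (products):
  C-C: 2 × 343 = 686
  C-H: 8 × 403 = 3224
  C=O: 2 × 826 = 1652
  O-H: 4 × 453 = 1812
  Σ(formed) = 7374 kJ
ΔH = Σ(broken) − Σ(formed) = 6854 − 7374 = −520 kJ
For 4× the reaction as written: 4 × (−520) = −2080 kJ

ΔH = −2080 kJ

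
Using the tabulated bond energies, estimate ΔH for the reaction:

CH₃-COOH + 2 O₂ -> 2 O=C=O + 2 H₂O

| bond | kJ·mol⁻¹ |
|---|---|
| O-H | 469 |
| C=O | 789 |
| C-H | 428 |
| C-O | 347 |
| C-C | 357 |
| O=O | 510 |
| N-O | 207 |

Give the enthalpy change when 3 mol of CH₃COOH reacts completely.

Bonds broken (reactants):
  C-C: 1 × 357 = 357
  C-H: 3 × 428 = 1284
  C-O: 1 × 347 = 347
  C=O: 1 × 789 = 789
  O-H: 1 × 469 = 469
  O=O: 2 × 510 = 1020
  Σ(broken) = 4266 kJ
Bonds formed (products):
  C=O: 4 × 789 = 3156
  O-H: 4 × 469 = 1876
  Σ(formed) = 5032 kJ
ΔH = Σ(broken) − Σ(formed) = 4266 − 5032 = −766 kJ
For 3× the reaction as written: 3 × (−766) = −2298 kJ

ΔH = −2298 kJ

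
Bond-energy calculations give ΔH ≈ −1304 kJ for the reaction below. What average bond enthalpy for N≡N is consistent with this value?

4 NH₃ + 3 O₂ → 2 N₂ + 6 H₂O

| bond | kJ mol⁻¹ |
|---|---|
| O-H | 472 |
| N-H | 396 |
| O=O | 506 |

D(N≡N) ≈ 955 kJ/mol

Let D be the N≡N bond energy.
Σ(broken) = 12×396 + 3×506 = 6270
Σ(formed) = 2×D + 12×472 = 5664 + 2D
ΔH = Σ(broken) − Σ(formed) = (6270) − (5664 + 2D) = +606 − 2D
Setting this equal to −1304 kJ gives 2D = 1910, so D = 955 kJ/mol.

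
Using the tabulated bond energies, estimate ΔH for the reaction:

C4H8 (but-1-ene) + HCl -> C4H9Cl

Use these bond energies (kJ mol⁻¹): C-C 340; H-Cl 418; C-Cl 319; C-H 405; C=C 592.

ΔH ≈ −54 kJ

Bonds broken (reactants):
  C-C: 2 × 340 = 680
  C-H: 8 × 405 = 3240
  C=C: 1 × 592 = 592
  H-Cl: 1 × 418 = 418
  Σ(broken) = 4930 kJ
Bonds formed (products):
  C-C: 3 × 340 = 1020
  C-Cl: 1 × 319 = 319
  C-H: 9 × 405 = 3645
  Σ(formed) = 4984 kJ
ΔH = Σ(broken) − Σ(formed) = 4930 − 4984 = −54 kJ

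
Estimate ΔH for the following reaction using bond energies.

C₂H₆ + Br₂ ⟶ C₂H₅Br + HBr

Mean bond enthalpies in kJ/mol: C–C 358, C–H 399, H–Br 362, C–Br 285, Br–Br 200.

Bonds broken (reactants):
  Br–Br: 1 × 200 = 200
  C–C: 1 × 358 = 358
  C–H: 6 × 399 = 2394
  Σ(broken) = 2952 kJ
Bonds formed (products):
  C–Br: 1 × 285 = 285
  C–C: 1 × 358 = 358
  C–H: 5 × 399 = 1995
  H–Br: 1 × 362 = 362
  Σ(formed) = 3000 kJ
ΔH = Σ(broken) − Σ(formed) = 2952 − 3000 = −48 kJ

ΔH ≈ −48 kJ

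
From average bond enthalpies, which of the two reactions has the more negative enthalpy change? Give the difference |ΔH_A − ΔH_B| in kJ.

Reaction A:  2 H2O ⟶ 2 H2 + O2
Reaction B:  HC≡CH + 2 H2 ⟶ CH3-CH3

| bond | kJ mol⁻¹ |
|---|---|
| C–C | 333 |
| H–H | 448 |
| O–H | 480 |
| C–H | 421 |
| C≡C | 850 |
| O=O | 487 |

Reaction A:
  Bonds broken (reactants):
    O–H: 4 × 480 = 1920
    Σ(broken) = 1920 kJ
  Bonds formed (products):
    H–H: 2 × 448 = 896
    O=O: 1 × 487 = 487
    Σ(formed) = 1383 kJ
  ΔH_A = 1920 − 1383 = +537 kJ
Reaction B:
  Bonds broken (reactants):
    C≡C: 1 × 850 = 850
    C–H: 2 × 421 = 842
    H–H: 2 × 448 = 896
    Σ(broken) = 2588 kJ
  Bonds formed (products):
    C–C: 1 × 333 = 333
    C–H: 6 × 421 = 2526
    Σ(formed) = 2859 kJ
  ΔH_B = 2588 − 2859 = −271 kJ
ΔH_A − ΔH_B = +808 kJ, so reaction B has the more negative ΔH; |ΔH_A − ΔH_B| = 808 kJ.

Reaction B, by 808 kJ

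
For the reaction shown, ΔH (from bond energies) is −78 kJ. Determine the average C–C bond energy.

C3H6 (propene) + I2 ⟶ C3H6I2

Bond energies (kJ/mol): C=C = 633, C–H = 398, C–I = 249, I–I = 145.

Let D be the C–C bond energy.
Σ(broken) = 1×D + 6×398 + 1×633 + 1×145 = 3166 + D
Σ(formed) = 2×D + 6×398 + 2×249 = 2886 + 2D
ΔH = Σ(broken) − Σ(formed) = (3166 + D) − (2886 + 2D) = +280 − D
Setting this equal to −78 kJ gives D = 358 kJ/mol.

D(C–C) ≈ 358 kJ/mol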